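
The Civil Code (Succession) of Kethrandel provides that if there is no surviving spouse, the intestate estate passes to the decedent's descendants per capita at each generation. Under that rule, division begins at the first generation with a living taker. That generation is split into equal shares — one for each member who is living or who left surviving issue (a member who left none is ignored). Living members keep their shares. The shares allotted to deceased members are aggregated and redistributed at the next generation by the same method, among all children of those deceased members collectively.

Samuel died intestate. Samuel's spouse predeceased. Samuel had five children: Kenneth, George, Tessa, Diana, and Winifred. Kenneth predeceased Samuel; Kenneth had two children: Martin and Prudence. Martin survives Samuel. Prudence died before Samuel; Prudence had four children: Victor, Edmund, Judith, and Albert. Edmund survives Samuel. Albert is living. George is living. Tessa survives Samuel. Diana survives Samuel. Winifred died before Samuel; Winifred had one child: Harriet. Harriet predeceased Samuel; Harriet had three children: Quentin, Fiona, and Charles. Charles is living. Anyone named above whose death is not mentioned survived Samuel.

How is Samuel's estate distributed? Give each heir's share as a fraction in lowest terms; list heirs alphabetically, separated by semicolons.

Albert 4/105; Charles 4/105; Diana 1/5; Edmund 4/105; Fiona 4/105; George 1/5; Judith 4/105; Martin 2/15; Quentin 4/105; Tessa 1/5; Victor 4/105

There is no surviving spouse, so the entire estate passes to Samuel's descendants per capita at each generation.
At generation 1 (Kenneth, George, Tessa, Diana, Winifred) there are 5 shares of (1)/5 = 1/5 each.
Living: George, Tessa, and Diana — each takes 1/5.
Deceased: Kenneth and Winifred. Their combined 2/5 is pooled and carried to generation 2.
At generation 2 (Martin, Prudence, Harriet) there are 3 shares of (2/5)/3 = 2/15 each.
Living: Martin — each takes 2/15.
Deceased: Prudence and Harriet. Their combined 4/15 is pooled and carried to generation 3.
At generation 3 (Victor, Edmund, Judith, Albert, Quentin, Fiona, Charles) there are 7 shares of (4/15)/7 = 4/105 each.
Living: Victor, Edmund, Judith, Albert, Quentin, Fiona, and Charles — each takes 4/105.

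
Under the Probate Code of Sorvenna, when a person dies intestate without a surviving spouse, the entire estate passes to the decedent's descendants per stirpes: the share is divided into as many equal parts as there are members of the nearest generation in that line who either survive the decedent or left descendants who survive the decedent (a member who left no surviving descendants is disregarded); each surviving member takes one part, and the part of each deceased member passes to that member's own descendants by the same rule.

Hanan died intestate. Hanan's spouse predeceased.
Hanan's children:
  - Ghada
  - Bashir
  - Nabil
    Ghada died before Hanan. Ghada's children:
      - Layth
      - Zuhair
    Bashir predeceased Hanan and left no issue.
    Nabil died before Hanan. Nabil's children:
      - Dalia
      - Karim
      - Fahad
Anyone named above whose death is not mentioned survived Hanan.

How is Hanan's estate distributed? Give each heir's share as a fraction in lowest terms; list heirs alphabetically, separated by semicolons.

There is no surviving spouse, so the entire estate passes to Hanan's descendants per stirpes.
Bashir left no surviving issue, so that branch lapses and is disregarded.
The estate is divided into 2 equal shares of 1/2 among Ghada, Nabil.
Ghada predeceased; the 1/2 allotted to Ghada's branch passes to Ghada's issue by representation.
The 1/2 is divided into 2 equal shares of 1/4 among Layth, Zuhair.
Layth is living and takes 1/4.
Zuhair is living and takes 1/4.
Nabil predeceased; the 1/2 allotted to Nabil's branch passes to Nabil's issue by representation.
The 1/2 is divided into 3 equal shares of 1/6 among Dalia, Karim, Fahad.
Dalia is living and takes 1/6.
Karim is living and takes 1/6.
Fahad is living and takes 1/6.

Dalia 1/6; Fahad 1/6; Karim 1/6; Layth 1/4; Zuhair 1/4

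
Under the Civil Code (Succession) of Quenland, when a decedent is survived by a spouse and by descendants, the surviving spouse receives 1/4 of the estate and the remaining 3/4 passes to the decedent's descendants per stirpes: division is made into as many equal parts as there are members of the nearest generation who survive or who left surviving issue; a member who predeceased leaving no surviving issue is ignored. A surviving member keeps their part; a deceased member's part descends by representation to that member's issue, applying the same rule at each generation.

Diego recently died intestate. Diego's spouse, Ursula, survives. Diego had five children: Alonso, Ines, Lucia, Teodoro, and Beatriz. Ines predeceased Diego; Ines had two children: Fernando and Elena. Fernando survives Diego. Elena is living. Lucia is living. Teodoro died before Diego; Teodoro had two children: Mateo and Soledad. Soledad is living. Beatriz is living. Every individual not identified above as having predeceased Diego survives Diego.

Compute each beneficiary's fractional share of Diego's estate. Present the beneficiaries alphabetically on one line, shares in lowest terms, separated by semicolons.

Alonso 3/20; Beatriz 3/20; Elena 3/40; Fernando 3/40; Lucia 3/20; Mateo 3/40; Soledad 3/40; Ursula 1/4

Ursula, as surviving spouse, takes 1/4.
The remaining 3/4 passes to Diego's descendants per stirpes.
The 3/4 is divided into 5 equal shares of 3/20 among Alonso, Ines, Lucia, Teodoro, Beatriz.
Alonso is living and takes 3/20.
Ines predeceased; the 3/20 allotted to Ines's branch passes to Ines's issue by representation.
The 3/20 is divided into 2 equal shares of 3/40 among Fernando, Elena.
Fernando is living and takes 3/40.
Elena is living and takes 3/40.
Lucia is living and takes 3/20.
Teodoro predeceased; the 3/20 allotted to Teodoro's branch passes to Teodoro's issue by representation.
The 3/20 is divided into 2 equal shares of 3/40 among Mateo, Soledad.
Mateo is living and takes 3/40.
Soledad is living and takes 3/40.
Beatriz is living and takes 3/20.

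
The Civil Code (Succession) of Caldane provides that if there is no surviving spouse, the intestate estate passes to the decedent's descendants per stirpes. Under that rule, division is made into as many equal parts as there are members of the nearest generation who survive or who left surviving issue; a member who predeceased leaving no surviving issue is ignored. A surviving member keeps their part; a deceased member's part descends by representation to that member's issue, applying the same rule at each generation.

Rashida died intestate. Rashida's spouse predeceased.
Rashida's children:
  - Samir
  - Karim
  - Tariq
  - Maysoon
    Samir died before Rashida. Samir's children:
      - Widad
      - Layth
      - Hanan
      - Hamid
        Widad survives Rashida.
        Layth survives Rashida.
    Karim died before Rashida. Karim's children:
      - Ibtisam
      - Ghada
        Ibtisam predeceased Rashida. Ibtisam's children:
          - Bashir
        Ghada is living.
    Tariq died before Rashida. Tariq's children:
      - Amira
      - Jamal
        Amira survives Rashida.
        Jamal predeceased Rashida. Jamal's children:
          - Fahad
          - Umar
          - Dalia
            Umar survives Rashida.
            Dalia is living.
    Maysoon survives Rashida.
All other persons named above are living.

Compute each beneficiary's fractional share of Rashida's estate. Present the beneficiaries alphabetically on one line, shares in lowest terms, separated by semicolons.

There is no surviving spouse, so the entire estate passes to Rashida's descendants per stirpes.
The estate is divided into 4 equal shares of 1/4 among Samir, Karim, Tariq, Maysoon.
Samir predeceased; the 1/4 allotted to Samir's branch passes to Samir's issue by representation.
The 1/4 is divided into 4 equal shares of 1/16 among Widad, Layth, Hanan, Hamid.
Widad is living and takes 1/16.
Layth is living and takes 1/16.
Hanan is living and takes 1/16.
Hamid is living and takes 1/16.
Karim predeceased; the 1/4 allotted to Karim's branch passes to Karim's issue by representation.
The 1/4 is divided into 2 equal shares of 1/8 among Ibtisam, Ghada.
Ibtisam predeceased; the 1/8 allotted to Ibtisam's branch passes to Ibtisam's issue by representation.
Bashir is the sole taker at this level and receives the full 1/8.
Ghada is living and takes 1/8.
Tariq predeceased; the 1/4 allotted to Tariq's branch passes to Tariq's issue by representation.
The 1/4 is divided into 2 equal shares of 1/8 among Amira, Jamal.
Amira is living and takes 1/8.
Jamal predeceased; the 1/8 allotted to Jamal's branch passes to Jamal's issue by representation.
The 1/8 is divided into 3 equal shares of 1/24 among Fahad, Umar, Dalia.
Fahad is living and takes 1/24.
Umar is living and takes 1/24.
Dalia is living and takes 1/24.
Maysoon is living and takes 1/4.

Amira 1/8; Bashir 1/8; Dalia 1/24; Fahad 1/24; Ghada 1/8; Hamid 1/16; Hanan 1/16; Layth 1/16; Maysoon 1/4; Umar 1/24; Widad 1/16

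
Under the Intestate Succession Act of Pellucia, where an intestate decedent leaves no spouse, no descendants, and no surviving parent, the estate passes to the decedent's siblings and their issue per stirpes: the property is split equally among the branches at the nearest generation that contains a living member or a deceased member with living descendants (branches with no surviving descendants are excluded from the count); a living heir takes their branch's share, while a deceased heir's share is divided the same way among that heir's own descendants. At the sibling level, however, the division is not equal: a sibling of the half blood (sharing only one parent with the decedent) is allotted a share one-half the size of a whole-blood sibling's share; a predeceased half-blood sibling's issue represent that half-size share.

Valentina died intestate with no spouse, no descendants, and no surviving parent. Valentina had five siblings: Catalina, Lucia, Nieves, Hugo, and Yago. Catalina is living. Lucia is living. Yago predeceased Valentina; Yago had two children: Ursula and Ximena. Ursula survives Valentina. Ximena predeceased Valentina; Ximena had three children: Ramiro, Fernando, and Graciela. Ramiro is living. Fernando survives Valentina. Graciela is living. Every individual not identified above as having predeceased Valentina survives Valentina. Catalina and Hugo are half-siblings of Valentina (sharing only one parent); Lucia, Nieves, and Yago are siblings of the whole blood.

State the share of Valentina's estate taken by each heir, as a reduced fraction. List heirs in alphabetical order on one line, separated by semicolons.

No spouse, descendants, or parent survives, so the estate passes to Valentina's siblings per stirpes.
Half-blood siblings count for one-half the weight of whole-blood siblings at the initial division.
Dividing 1 in proportion to weights (total weight 4): Catalina (weight 1/2) → 1/8; Lucia (weight 1) → 1/4; Nieves (weight 1) → 1/4; Hugo (weight 1/2) → 1/8; Yago (weight 1) → 1/4.
Catalina is living and takes 1/8.
Lucia is living and takes 1/4.
Nieves is living and takes 1/4.
Hugo is living and takes 1/8.
Yago predeceased; the 1/4 allotted to Yago's branch passes to Yago's issue by representation.
The 1/4 is divided into 2 equal shares of 1/8 among Ursula, Ximena.
Ursula is living and takes 1/8.
Ximena predeceased; the 1/8 allotted to Ximena's branch passes to Ximena's issue by representation.
The 1/8 is divided into 3 equal shares of 1/24 among Ramiro, Fernando, Graciela.
Ramiro is living and takes 1/24.
Fernando is living and takes 1/24.
Graciela is living and takes 1/24.

Catalina 1/8; Fernando 1/24; Graciela 1/24; Hugo 1/8; Lucia 1/4; Nieves 1/4; Ramiro 1/24; Ursula 1/8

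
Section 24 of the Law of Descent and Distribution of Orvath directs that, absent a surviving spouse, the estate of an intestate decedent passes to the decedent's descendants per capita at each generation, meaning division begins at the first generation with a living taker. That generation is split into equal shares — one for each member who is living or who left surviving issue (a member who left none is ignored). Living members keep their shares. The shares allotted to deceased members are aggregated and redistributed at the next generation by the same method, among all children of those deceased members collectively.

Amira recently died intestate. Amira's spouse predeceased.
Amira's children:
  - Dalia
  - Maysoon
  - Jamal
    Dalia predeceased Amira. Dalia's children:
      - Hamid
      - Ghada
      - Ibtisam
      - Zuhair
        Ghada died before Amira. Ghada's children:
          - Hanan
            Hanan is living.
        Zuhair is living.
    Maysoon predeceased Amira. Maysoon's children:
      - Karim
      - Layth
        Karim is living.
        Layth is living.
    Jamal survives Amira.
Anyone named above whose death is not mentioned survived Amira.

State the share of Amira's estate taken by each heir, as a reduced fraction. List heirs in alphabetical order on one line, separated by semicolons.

Hamid 1/9; Hanan 1/9; Ibtisam 1/9; Jamal 1/3; Karim 1/9; Layth 1/9; Zuhair 1/9

There is no surviving spouse, so the entire estate passes to Amira's descendants per capita at each generation.
At generation 1 (Dalia, Maysoon, Jamal) there are 3 shares of (1)/3 = 1/3 each.
Living: Jamal — each takes 1/3.
Deceased: Dalia and Maysoon. Their combined 2/3 is pooled and carried to generation 2.
At generation 2 (Hamid, Ghada, Ibtisam, Zuhair, Karim, Layth) there are 6 shares of (2/3)/6 = 1/9 each.
Living: Hamid, Ibtisam, Zuhair, Karim, and Layth — each takes 1/9.
Deceased: Ghada. That 1/9 share is carried to generation 3.
At generation 3 (Hanan) there are 1 shares of (1/9)/1 = 1/9 each.
Living: Hanan — each takes 1/9.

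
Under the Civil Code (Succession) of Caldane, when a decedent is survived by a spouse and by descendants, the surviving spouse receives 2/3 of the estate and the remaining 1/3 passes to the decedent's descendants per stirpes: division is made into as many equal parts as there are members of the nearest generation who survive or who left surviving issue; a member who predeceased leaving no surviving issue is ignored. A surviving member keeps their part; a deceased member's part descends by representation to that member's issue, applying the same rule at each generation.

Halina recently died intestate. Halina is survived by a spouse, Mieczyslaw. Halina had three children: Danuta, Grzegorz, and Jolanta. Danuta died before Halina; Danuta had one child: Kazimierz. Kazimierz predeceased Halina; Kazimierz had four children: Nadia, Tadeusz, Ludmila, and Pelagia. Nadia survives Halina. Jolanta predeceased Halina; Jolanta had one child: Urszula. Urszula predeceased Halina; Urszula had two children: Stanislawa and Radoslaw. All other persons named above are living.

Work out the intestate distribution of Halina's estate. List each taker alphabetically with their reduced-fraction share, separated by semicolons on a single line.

Grzegorz 1/9; Ludmila 1/36; Mieczyslaw 2/3; Nadia 1/36; Pelagia 1/36; Radoslaw 1/18; Stanislawa 1/18; Tadeusz 1/36

Mieczyslaw, as surviving spouse, takes 2/3.
The remaining 1/3 passes to Halina's descendants per stirpes.
The 1/3 is divided into 3 equal shares of 1/9 among Danuta, Grzegorz, Jolanta.
Danuta predeceased; the 1/9 allotted to Danuta's branch passes to Danuta's issue by representation.
Kazimierz's line is the sole branch at this level, so the full 1/9 passes to Kazimierz's issue by representation.
The 1/9 is divided into 4 equal shares of 1/36 among Nadia, Tadeusz, Ludmila, Pelagia.
Nadia is living and takes 1/36.
Tadeusz is living and takes 1/36.
Ludmila is living and takes 1/36.
Pelagia is living and takes 1/36.
Grzegorz is living and takes 1/9.
Jolanta predeceased; the 1/9 allotted to Jolanta's branch passes to Jolanta's issue by representation.
Urszula's line is the sole branch at this level, so the full 1/9 passes to Urszula's issue by representation.
The 1/9 is divided into 2 equal shares of 1/18 among Stanislawa, Radoslaw.
Stanislawa is living and takes 1/18.
Radoslaw is living and takes 1/18.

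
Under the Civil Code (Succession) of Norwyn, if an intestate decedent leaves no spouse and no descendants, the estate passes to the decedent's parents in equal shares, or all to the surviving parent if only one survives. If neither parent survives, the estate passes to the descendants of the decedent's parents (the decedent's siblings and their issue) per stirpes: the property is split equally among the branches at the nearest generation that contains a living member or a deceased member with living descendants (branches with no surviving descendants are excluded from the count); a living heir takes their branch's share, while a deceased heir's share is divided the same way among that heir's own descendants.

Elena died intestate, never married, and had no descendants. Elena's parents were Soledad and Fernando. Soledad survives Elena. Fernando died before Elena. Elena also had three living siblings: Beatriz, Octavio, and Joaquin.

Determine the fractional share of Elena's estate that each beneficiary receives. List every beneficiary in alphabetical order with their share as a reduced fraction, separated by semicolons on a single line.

Only one parent, Soledad, survives, so Soledad takes the entire estate. The siblings take nothing because a surviving parent has priority.

Soledad 1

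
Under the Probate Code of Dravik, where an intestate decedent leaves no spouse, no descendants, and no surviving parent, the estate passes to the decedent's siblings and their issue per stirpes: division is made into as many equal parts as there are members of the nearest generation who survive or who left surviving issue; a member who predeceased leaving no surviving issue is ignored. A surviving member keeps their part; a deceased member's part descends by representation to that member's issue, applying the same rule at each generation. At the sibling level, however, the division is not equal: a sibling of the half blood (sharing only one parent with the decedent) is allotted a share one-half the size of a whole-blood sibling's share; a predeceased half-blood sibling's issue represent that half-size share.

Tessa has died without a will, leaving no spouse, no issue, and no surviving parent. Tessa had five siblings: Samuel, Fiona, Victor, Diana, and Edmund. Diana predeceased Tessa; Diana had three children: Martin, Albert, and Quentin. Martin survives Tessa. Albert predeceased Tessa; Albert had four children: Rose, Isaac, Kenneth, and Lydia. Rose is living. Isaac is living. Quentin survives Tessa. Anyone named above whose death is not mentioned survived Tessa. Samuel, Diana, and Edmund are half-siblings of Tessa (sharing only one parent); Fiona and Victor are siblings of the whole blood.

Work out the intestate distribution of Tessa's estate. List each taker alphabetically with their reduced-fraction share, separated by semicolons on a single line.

No spouse, descendants, or parent survives, so the estate passes to Tessa's siblings per stirpes.
Half-blood siblings count for one-half the weight of whole-blood siblings at the initial division.
Dividing 1 in proportion to weights (total weight 7/2): Samuel (weight 1/2) → 1/7; Fiona (weight 1) → 2/7; Victor (weight 1) → 2/7; Diana (weight 1/2) → 1/7; Edmund (weight 1/2) → 1/7.
Samuel is living and takes 1/7.
Fiona is living and takes 2/7.
Victor is living and takes 2/7.
Diana predeceased; the 1/7 allotted to Diana's branch passes to Diana's issue by representation.
The 1/7 is divided into 3 equal shares of 1/21 among Martin, Albert, Quentin.
Martin is living and takes 1/21.
Albert predeceased; the 1/21 allotted to Albert's branch passes to Albert's issue by representation.
The 1/21 is divided into 4 equal shares of 1/84 among Rose, Isaac, Kenneth, Lydia.
Rose is living and takes 1/84.
Isaac is living and takes 1/84.
Kenneth is living and takes 1/84.
Lydia is living and takes 1/84.
Quentin is living and takes 1/21.
Edmund is living and takes 1/7.

Edmund 1/7; Fiona 2/7; Isaac 1/84; Kenneth 1/84; Lydia 1/84; Martin 1/21; Quentin 1/21; Rose 1/84; Samuel 1/7; Victor 2/7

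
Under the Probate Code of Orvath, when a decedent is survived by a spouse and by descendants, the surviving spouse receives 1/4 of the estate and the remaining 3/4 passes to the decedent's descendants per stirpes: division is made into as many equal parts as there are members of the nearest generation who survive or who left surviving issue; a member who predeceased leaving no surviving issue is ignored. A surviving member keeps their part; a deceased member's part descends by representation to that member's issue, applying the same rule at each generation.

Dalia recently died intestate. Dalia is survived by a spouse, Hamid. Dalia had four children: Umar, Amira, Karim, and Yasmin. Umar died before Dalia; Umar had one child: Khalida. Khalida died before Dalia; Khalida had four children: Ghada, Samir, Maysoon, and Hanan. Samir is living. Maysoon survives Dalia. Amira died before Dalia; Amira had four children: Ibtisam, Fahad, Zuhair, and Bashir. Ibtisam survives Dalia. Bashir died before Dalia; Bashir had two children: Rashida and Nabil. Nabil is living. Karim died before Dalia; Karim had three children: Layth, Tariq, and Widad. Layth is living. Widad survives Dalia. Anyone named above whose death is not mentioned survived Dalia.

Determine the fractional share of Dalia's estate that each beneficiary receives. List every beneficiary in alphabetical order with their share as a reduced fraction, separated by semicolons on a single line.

Hamid, as surviving spouse, takes 1/4.
The remaining 3/4 passes to Dalia's descendants per stirpes.
The 3/4 is divided into 4 equal shares of 3/16 among Umar, Amira, Karim, Yasmin.
Umar predeceased; the 3/16 allotted to Umar's branch passes to Umar's issue by representation.
Khalida's line is the sole branch at this level, so the full 3/16 passes to Khalida's issue by representation.
The 3/16 is divided into 4 equal shares of 3/64 among Ghada, Samir, Maysoon, Hanan.
Ghada is living and takes 3/64.
Samir is living and takes 3/64.
Maysoon is living and takes 3/64.
Hanan is living and takes 3/64.
Amira predeceased; the 3/16 allotted to Amira's branch passes to Amira's issue by representation.
The 3/16 is divided into 4 equal shares of 3/64 among Ibtisam, Fahad, Zuhair, Bashir.
Ibtisam is living and takes 3/64.
Fahad is living and takes 3/64.
Zuhair is living and takes 3/64.
Bashir predeceased; the 3/64 allotted to Bashir's branch passes to Bashir's issue by representation.
The 3/64 is divided into 2 equal shares of 3/128 among Rashida, Nabil.
Rashida is living and takes 3/128.
Nabil is living and takes 3/128.
Karim predeceased; the 3/16 allotted to Karim's branch passes to Karim's issue by representation.
The 3/16 is divided into 3 equal shares of 1/16 among Layth, Tariq, Widad.
Layth is living and takes 1/16.
Tariq is living and takes 1/16.
Widad is living and takes 1/16.
Yasmin is living and takes 3/16.

Fahad 3/64; Ghada 3/64; Hamid 1/4; Hanan 3/64; Ibtisam 3/64; Layth 1/16; Maysoon 3/64; Nabil 3/128; Rashida 3/128; Samir 3/64; Tariq 1/16; Widad 1/16; Yasmin 3/16; Zuhair 3/64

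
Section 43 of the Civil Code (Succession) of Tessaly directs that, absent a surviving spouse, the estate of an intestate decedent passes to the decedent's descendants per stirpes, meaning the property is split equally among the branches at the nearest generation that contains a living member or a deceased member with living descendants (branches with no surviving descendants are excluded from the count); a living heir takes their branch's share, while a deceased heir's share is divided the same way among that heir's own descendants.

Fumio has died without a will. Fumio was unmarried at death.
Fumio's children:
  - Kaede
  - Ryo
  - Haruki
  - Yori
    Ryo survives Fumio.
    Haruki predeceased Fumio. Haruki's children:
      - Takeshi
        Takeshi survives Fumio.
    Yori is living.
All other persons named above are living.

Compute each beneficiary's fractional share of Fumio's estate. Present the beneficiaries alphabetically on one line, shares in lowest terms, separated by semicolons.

Kaede 1/4; Ryo 1/4; Takeshi 1/4; Yori 1/4

There is no surviving spouse, so the entire estate passes to Fumio's descendants per stirpes.
The estate is divided into 4 equal shares of 1/4 among Kaede, Ryo, Haruki, Yori.
Kaede is living and takes 1/4.
Ryo is living and takes 1/4.
Haruki predeceased; the 1/4 allotted to Haruki's branch passes to Haruki's issue by representation.
Takeshi is the sole taker at this level and receives the full 1/4.
Yori is living and takes 1/4.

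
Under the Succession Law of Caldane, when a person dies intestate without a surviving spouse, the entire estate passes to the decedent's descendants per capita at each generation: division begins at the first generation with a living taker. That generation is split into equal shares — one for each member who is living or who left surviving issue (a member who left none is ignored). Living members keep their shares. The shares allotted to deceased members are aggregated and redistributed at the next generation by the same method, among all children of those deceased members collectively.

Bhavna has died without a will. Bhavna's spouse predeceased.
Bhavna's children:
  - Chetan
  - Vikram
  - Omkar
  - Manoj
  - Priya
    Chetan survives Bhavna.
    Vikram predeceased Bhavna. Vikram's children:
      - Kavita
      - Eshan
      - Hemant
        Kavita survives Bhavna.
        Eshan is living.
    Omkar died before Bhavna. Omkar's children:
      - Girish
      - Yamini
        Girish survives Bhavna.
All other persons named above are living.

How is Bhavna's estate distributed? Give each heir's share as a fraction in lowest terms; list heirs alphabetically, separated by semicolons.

Chetan 1/5; Eshan 2/25; Girish 2/25; Hemant 2/25; Kavita 2/25; Manoj 1/5; Priya 1/5; Yamini 2/25

There is no surviving spouse, so the entire estate passes to Bhavna's descendants per capita at each generation.
At generation 1 (Chetan, Vikram, Omkar, Manoj, Priya) there are 5 shares of (1)/5 = 1/5 each.
Living: Chetan, Manoj, and Priya — each takes 1/5.
Deceased: Vikram and Omkar. Their combined 2/5 is pooled and carried to generation 2.
At generation 2 (Kavita, Eshan, Hemant, Girish, Yamini) there are 5 shares of (2/5)/5 = 2/25 each.
Living: Kavita, Eshan, Hemant, Girish, and Yamini — each takes 2/25.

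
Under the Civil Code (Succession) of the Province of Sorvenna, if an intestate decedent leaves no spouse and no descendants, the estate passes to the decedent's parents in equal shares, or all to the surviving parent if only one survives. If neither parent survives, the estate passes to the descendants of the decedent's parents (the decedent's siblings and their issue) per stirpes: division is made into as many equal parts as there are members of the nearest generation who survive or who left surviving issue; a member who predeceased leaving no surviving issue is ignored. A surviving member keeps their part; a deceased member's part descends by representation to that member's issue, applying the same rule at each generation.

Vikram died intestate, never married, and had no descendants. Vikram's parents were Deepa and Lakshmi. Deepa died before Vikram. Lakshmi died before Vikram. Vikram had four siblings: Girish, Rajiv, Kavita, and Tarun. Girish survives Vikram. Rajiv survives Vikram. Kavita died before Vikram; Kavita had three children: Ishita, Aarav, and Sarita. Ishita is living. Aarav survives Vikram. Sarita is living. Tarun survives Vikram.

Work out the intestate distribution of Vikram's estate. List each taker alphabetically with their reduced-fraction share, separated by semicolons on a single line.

Aarav 1/12; Girish 1/4; Ishita 1/12; Rajiv 1/4; Sarita 1/12; Tarun 1/4

Neither parent survives and there are no descendants, so the estate passes to Vikram's siblings and their issue per stirpes.
The estate is divided into 4 equal shares of 1/4 among Girish, Rajiv, Kavita, Tarun.
Girish is living and takes 1/4.
Rajiv is living and takes 1/4.
Kavita predeceased; the 1/4 allotted to Kavita's branch passes to Kavita's issue by representation.
The 1/4 is divided into 3 equal shares of 1/12 among Ishita, Aarav, Sarita.
Ishita is living and takes 1/12.
Aarav is living and takes 1/12.
Sarita is living and takes 1/12.
Tarun is living and takes 1/4.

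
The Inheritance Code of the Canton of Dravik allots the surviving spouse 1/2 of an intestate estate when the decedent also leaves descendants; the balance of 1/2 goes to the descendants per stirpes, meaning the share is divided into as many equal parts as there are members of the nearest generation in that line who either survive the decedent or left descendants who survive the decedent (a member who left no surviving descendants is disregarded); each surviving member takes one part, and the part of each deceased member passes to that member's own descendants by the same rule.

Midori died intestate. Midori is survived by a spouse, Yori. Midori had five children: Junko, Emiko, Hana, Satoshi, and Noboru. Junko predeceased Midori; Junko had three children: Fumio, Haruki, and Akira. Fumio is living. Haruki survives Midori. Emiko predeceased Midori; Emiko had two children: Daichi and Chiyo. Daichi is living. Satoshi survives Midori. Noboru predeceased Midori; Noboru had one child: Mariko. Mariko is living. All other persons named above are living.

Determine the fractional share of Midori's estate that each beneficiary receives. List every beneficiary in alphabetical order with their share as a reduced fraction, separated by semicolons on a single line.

Akira 1/30; Chiyo 1/20; Daichi 1/20; Fumio 1/30; Hana 1/10; Haruki 1/30; Mariko 1/10; Satoshi 1/10; Yori 1/2

Yori, as surviving spouse, takes 1/2.
The remaining 1/2 passes to Midori's descendants per stirpes.
The 1/2 is divided into 5 equal shares of 1/10 among Junko, Emiko, Hana, Satoshi, Noboru.
Junko predeceased; the 1/10 allotted to Junko's branch passes to Junko's issue by representation.
The 1/10 is divided into 3 equal shares of 1/30 among Fumio, Haruki, Akira.
Fumio is living and takes 1/30.
Haruki is living and takes 1/30.
Akira is living and takes 1/30.
Emiko predeceased; the 1/10 allotted to Emiko's branch passes to Emiko's issue by representation.
The 1/10 is divided into 2 equal shares of 1/20 among Daichi, Chiyo.
Daichi is living and takes 1/20.
Chiyo is living and takes 1/20.
Hana is living and takes 1/10.
Satoshi is living and takes 1/10.
Noboru predeceased; the 1/10 allotted to Noboru's branch passes to Noboru's issue by representation.
Mariko is the sole taker at this level and receives the full 1/10.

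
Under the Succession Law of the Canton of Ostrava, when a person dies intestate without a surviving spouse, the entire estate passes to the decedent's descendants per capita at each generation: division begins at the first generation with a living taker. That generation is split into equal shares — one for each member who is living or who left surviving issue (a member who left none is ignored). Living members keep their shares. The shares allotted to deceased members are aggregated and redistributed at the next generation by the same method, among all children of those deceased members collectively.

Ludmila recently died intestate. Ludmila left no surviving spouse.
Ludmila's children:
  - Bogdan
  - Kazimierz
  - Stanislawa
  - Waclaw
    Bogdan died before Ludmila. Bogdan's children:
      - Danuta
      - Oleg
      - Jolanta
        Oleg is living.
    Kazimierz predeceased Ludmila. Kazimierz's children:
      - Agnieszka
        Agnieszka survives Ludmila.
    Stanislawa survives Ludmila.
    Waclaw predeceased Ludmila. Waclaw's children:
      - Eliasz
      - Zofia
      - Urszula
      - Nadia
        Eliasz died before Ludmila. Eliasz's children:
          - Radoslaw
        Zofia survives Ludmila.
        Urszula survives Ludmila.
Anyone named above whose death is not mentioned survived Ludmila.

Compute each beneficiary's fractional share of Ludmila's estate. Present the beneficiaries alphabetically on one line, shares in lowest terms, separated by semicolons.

Agnieszka 3/32; Danuta 3/32; Jolanta 3/32; Nadia 3/32; Oleg 3/32; Radoslaw 3/32; Stanislawa 1/4; Urszula 3/32; Zofia 3/32

There is no surviving spouse, so the entire estate passes to Ludmila's descendants per capita at each generation.
At generation 1 (Bogdan, Kazimierz, Stanislawa, Waclaw) there are 4 shares of (1)/4 = 1/4 each.
Living: Stanislawa — each takes 1/4.
Deceased: Bogdan, Kazimierz, and Waclaw. Their combined 3/4 is pooled and carried to generation 2.
At generation 2 (Danuta, Oleg, Jolanta, Agnieszka, Eliasz, Zofia, Urszula, Nadia) there are 8 shares of (3/4)/8 = 3/32 each.
Living: Danuta, Oleg, Jolanta, Agnieszka, Zofia, Urszula, and Nadia — each takes 3/32.
Deceased: Eliasz. That 3/32 share is carried to generation 3.
At generation 3 (Radoslaw) there are 1 shares of (3/32)/1 = 3/32 each.
Living: Radoslaw — each takes 3/32.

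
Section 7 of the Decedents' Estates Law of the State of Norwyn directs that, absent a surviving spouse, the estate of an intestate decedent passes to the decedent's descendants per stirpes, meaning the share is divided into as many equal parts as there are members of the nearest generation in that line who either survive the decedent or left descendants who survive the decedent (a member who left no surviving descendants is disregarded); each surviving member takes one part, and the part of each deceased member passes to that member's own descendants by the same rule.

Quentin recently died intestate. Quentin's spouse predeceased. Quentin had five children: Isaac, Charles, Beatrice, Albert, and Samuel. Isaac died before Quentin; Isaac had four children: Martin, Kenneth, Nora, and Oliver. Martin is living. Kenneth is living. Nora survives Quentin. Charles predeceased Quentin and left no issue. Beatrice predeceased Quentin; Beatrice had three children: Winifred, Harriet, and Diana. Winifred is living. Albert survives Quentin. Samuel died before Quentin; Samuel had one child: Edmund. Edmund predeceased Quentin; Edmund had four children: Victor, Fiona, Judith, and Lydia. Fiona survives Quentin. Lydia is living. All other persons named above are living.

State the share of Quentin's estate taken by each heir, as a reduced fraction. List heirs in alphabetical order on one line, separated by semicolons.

There is no surviving spouse, so the entire estate passes to Quentin's descendants per stirpes.
Charles left no surviving issue, so that branch lapses and is disregarded.
The estate is divided into 4 equal shares of 1/4 among Isaac, Beatrice, Albert, Samuel.
Isaac predeceased; the 1/4 allotted to Isaac's branch passes to Isaac's issue by representation.
The 1/4 is divided into 4 equal shares of 1/16 among Martin, Kenneth, Nora, Oliver.
Martin is living and takes 1/16.
Kenneth is living and takes 1/16.
Nora is living and takes 1/16.
Oliver is living and takes 1/16.
Beatrice predeceased; the 1/4 allotted to Beatrice's branch passes to Beatrice's issue by representation.
The 1/4 is divided into 3 equal shares of 1/12 among Winifred, Harriet, Diana.
Winifred is living and takes 1/12.
Harriet is living and takes 1/12.
Diana is living and takes 1/12.
Albert is living and takes 1/4.
Samuel predeceased; the 1/4 allotted to Samuel's branch passes to Samuel's issue by representation.
Edmund's line is the sole branch at this level, so the full 1/4 passes to Edmund's issue by representation.
The 1/4 is divided into 4 equal shares of 1/16 among Victor, Fiona, Judith, Lydia.
Victor is living and takes 1/16.
Fiona is living and takes 1/16.
Judith is living and takes 1/16.
Lydia is living and takes 1/16.

Albert 1/4; Diana 1/12; Fiona 1/16; Harriet 1/12; Judith 1/16; Kenneth 1/16; Lydia 1/16; Martin 1/16; Nora 1/16; Oliver 1/16; Victor 1/16; Winifred 1/12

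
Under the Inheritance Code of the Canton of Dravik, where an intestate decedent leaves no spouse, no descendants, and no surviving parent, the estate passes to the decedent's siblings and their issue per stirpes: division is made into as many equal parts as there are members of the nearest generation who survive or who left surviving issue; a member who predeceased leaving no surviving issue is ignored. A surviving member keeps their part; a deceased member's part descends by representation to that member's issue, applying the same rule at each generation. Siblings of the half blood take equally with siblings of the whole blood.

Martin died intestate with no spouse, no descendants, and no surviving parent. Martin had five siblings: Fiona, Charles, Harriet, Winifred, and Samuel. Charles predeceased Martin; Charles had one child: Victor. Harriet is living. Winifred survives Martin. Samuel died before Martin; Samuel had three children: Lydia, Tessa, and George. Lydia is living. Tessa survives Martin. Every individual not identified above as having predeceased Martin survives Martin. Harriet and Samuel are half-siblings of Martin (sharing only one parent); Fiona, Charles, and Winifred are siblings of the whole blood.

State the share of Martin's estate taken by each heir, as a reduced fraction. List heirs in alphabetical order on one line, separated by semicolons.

No spouse, descendants, or parent survives, so the estate passes to Martin's siblings per stirpes.
Half-blood and whole-blood siblings take equally under the stated rule.
The estate is divided into 5 equal shares of 1/5 among Fiona, Charles, Harriet, Winifred, Samuel.
Fiona is living and takes 1/5.
Charles predeceased; the 1/5 allotted to Charles's branch passes to Charles's issue by representation.
Victor is the sole taker at this level and receives the full 1/5.
Harriet is living and takes 1/5.
Winifred is living and takes 1/5.
Samuel predeceased; the 1/5 allotted to Samuel's branch passes to Samuel's issue by representation.
The 1/5 is divided into 3 equal shares of 1/15 among Lydia, Tessa, George.
Lydia is living and takes 1/15.
Tessa is living and takes 1/15.
George is living and takes 1/15.

Fiona 1/5; George 1/15; Harriet 1/5; Lydia 1/15; Tessa 1/15; Victor 1/5; Winifred 1/5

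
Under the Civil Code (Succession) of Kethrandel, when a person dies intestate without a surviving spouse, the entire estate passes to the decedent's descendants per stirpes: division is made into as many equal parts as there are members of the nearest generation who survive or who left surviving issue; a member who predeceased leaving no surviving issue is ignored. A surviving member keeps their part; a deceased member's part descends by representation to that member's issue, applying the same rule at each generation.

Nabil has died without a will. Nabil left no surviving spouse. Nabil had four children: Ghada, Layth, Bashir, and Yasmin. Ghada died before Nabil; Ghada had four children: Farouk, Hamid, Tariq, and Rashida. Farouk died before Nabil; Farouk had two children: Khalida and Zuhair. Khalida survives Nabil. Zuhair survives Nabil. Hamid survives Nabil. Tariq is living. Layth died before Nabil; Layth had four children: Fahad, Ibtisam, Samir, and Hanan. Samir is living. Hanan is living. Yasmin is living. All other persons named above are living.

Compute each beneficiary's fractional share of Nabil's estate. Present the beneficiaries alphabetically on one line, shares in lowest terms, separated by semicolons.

Bashir 1/4; Fahad 1/16; Hamid 1/16; Hanan 1/16; Ibtisam 1/16; Khalida 1/32; Rashida 1/16; Samir 1/16; Tariq 1/16; Yasmin 1/4; Zuhair 1/32

There is no surviving spouse, so the entire estate passes to Nabil's descendants per stirpes.
The estate is divided into 4 equal shares of 1/4 among Ghada, Layth, Bashir, Yasmin.
Ghada predeceased; the 1/4 allotted to Ghada's branch passes to Ghada's issue by representation.
The 1/4 is divided into 4 equal shares of 1/16 among Farouk, Hamid, Tariq, Rashida.
Farouk predeceased; the 1/16 allotted to Farouk's branch passes to Farouk's issue by representation.
The 1/16 is divided into 2 equal shares of 1/32 among Khalida, Zuhair.
Khalida is living and takes 1/32.
Zuhair is living and takes 1/32.
Hamid is living and takes 1/16.
Tariq is living and takes 1/16.
Rashida is living and takes 1/16.
Layth predeceased; the 1/4 allotted to Layth's branch passes to Layth's issue by representation.
The 1/4 is divided into 4 equal shares of 1/16 among Fahad, Ibtisam, Samir, Hanan.
Fahad is living and takes 1/16.
Ibtisam is living and takes 1/16.
Samir is living and takes 1/16.
Hanan is living and takes 1/16.
Bashir is living and takes 1/4.
Yasmin is living and takes 1/4.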